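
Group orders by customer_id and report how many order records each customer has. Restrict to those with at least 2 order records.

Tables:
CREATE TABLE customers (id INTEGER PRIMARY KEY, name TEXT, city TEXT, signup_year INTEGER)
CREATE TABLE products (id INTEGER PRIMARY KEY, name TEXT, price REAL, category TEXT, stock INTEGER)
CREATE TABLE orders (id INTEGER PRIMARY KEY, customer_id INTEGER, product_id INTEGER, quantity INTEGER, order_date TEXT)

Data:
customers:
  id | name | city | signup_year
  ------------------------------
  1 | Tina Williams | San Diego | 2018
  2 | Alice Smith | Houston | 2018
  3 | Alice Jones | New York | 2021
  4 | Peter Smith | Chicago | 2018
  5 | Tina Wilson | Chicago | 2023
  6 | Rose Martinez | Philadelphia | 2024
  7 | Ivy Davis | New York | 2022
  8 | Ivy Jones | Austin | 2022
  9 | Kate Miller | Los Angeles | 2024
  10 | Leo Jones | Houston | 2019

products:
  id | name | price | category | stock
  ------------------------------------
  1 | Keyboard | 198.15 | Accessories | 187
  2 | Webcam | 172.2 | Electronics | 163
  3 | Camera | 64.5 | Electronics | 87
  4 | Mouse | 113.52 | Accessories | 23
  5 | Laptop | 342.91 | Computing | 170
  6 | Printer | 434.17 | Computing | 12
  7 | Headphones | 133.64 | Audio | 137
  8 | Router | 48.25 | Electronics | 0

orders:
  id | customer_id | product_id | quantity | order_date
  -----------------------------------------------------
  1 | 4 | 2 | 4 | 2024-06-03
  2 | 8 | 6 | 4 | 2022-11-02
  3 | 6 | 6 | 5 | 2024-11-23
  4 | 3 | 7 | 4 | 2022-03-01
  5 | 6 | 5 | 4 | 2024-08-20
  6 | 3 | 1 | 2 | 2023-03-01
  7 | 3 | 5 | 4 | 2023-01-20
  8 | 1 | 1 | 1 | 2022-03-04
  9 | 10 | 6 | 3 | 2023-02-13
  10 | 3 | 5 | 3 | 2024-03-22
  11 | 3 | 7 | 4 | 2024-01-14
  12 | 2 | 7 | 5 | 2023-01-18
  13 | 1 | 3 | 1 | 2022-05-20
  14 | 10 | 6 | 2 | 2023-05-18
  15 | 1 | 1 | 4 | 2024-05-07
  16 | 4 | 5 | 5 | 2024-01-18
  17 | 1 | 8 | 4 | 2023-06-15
SELECT customer_id, COUNT(*) AS order_count FROM orders GROUP BY customer_id HAVING COUNT(*) >= 2

Execution result:
customer_id | order_count
1 | 4
3 | 5
4 | 2
6 | 2
10 | 2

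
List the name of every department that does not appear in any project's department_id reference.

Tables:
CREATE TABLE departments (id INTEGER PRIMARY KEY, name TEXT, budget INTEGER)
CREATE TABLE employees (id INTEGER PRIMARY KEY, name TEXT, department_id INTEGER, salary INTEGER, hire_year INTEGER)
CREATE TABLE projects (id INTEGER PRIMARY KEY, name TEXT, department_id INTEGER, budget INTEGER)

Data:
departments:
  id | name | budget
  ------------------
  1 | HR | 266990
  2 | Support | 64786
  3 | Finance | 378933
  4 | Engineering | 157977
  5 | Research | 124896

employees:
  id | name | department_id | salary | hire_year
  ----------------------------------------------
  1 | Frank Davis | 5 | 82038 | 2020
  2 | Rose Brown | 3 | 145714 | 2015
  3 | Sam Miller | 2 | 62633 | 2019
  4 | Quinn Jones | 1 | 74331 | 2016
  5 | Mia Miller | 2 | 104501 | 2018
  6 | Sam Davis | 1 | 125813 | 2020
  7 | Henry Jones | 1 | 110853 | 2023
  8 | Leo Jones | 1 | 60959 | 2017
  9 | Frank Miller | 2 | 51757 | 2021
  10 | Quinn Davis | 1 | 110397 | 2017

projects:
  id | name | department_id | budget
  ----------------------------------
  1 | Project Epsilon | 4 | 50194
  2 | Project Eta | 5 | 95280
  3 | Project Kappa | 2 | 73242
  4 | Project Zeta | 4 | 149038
SELECT p.name FROM departments p LEFT JOIN projects c ON c.department_id = p.id WHERE c.id IS NULL

Execution result:
name
HR
Finance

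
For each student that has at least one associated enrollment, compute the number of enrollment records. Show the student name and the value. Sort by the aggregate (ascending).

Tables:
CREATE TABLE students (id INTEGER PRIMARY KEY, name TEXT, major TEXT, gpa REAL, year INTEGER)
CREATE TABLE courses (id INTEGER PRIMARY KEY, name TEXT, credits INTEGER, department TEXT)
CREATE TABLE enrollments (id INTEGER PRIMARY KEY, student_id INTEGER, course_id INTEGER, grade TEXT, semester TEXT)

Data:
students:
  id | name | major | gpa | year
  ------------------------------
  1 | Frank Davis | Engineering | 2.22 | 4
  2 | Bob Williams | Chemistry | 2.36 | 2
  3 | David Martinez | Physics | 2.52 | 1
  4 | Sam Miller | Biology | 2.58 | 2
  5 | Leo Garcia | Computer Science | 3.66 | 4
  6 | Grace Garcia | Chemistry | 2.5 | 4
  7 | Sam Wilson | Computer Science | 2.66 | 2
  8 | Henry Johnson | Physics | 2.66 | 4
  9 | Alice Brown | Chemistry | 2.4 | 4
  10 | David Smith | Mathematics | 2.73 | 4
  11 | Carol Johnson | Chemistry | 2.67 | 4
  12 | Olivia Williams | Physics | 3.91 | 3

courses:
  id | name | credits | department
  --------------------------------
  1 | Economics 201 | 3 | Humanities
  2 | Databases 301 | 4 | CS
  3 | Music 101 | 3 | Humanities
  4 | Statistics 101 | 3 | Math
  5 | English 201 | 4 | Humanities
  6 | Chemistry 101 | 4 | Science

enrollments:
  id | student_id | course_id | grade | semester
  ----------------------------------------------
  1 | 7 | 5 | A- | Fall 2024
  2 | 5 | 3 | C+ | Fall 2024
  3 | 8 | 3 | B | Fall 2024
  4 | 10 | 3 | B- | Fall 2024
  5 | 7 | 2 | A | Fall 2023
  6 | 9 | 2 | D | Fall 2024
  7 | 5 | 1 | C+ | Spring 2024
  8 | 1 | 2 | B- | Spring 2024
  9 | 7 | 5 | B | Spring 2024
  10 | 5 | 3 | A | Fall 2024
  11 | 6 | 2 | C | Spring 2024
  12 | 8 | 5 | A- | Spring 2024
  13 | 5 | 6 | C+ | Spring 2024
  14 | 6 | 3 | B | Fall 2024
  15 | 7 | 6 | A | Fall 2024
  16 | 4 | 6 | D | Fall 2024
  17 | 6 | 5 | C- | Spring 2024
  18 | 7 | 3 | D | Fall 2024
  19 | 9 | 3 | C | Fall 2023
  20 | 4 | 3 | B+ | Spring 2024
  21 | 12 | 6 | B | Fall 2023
SELECT p.name, COUNT(*) AS n FROM enrollments c JOIN students p ON c.student_id = p.id GROUP BY p.id, p.name ORDER BY n ASC

Execution result:
name | n
Frank Davis | 1
David Smith | 1
Olivia Williams | 1
Sam Miller | 2
Henry Johnson | 2
Alice Brown | 2
Grace Garcia | 3
Leo Garcia | 4
Sam Wilson | 5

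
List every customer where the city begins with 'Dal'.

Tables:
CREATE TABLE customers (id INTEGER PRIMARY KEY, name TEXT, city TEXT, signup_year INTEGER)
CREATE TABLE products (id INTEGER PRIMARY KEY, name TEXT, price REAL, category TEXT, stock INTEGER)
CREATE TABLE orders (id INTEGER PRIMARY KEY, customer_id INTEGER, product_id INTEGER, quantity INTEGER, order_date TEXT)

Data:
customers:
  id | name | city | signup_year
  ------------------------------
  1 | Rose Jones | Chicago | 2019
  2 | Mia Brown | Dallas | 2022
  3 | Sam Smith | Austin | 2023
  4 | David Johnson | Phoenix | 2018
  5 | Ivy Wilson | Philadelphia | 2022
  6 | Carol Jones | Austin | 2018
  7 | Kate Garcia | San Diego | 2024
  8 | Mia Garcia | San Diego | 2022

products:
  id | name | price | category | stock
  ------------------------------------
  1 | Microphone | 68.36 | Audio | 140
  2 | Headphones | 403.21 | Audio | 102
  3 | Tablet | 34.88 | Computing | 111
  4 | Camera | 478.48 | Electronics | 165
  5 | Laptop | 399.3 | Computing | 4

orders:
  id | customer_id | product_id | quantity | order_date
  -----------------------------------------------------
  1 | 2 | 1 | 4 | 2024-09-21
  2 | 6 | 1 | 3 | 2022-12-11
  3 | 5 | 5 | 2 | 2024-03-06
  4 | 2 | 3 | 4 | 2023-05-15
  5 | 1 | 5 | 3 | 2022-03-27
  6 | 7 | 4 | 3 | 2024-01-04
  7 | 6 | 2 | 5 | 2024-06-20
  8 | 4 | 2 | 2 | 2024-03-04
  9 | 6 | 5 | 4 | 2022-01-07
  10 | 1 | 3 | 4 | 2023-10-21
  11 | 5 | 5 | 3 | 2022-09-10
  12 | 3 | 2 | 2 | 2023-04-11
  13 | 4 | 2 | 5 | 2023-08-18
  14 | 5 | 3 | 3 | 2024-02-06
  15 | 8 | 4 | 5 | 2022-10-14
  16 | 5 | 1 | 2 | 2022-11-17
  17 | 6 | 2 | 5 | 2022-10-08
SELECT name, city FROM customers WHERE city LIKE 'Dal%'

Execution result:
name | city
Mia Brown | Dallas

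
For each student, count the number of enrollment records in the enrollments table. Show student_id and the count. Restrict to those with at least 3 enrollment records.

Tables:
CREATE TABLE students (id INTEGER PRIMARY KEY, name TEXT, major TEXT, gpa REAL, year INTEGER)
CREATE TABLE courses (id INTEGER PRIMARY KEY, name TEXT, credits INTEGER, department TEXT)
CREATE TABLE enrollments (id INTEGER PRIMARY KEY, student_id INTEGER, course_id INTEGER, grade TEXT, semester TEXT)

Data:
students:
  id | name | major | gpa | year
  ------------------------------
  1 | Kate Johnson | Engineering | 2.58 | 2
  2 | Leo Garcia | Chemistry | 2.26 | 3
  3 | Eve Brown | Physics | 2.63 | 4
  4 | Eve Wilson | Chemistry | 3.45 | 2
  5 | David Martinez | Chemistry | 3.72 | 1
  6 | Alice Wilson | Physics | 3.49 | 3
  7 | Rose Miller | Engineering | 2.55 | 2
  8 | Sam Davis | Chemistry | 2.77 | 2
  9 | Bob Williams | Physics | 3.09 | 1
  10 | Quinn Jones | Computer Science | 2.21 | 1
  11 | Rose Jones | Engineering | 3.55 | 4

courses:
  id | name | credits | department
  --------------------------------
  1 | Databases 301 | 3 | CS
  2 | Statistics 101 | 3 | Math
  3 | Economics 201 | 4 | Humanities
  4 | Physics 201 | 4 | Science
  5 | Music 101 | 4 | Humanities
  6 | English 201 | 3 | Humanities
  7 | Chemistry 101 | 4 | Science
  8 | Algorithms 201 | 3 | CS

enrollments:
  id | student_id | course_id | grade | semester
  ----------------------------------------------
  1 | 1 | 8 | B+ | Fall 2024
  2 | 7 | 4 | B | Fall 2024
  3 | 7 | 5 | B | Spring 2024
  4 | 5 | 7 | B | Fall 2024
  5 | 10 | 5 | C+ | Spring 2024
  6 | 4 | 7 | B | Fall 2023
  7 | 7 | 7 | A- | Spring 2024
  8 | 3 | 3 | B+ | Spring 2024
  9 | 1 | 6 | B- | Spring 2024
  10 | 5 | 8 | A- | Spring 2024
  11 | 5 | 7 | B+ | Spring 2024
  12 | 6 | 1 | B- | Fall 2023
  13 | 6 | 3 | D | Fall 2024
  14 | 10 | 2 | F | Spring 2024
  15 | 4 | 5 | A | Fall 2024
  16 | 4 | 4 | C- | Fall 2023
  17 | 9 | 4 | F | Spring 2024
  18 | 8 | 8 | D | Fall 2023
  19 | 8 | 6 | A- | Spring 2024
SELECT student_id, COUNT(*) AS enrollment_count FROM enrollments GROUP BY student_id HAVING COUNT(*) >= 3

Execution result:
student_id | enrollment_count
4 | 3
5 | 3
7 | 3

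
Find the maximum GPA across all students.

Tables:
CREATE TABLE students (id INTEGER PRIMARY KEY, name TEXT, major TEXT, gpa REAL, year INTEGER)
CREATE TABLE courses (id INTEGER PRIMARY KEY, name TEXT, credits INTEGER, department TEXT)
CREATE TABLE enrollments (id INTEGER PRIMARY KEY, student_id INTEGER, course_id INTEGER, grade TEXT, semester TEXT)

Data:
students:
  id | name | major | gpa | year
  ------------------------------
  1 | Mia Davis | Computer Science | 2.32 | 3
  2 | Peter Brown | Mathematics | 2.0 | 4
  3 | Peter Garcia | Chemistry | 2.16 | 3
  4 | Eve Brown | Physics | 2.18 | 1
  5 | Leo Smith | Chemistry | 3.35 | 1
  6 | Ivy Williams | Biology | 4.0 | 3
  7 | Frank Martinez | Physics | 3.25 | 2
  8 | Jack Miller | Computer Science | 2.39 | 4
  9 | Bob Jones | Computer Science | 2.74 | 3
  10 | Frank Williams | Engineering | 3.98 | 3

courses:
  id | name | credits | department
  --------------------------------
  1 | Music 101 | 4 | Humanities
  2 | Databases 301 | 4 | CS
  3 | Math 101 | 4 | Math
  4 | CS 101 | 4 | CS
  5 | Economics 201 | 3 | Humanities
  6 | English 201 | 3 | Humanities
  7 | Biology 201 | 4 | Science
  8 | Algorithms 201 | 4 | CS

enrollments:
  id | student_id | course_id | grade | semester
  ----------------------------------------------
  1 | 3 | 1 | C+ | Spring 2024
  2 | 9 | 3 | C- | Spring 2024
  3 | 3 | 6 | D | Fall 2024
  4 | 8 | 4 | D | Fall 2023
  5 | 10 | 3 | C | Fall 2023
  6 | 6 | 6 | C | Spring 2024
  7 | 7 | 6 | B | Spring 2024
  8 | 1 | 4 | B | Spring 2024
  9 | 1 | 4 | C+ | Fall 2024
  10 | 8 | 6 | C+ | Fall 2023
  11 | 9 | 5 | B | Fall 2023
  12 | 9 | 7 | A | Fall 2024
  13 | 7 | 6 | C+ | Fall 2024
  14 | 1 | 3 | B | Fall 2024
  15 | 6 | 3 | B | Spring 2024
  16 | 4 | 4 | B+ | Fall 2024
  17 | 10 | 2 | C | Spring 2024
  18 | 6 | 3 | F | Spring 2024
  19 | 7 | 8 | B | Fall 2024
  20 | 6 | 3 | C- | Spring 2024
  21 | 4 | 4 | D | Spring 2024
SELECT MAX(gpa) FROM students

Execution result:
4.00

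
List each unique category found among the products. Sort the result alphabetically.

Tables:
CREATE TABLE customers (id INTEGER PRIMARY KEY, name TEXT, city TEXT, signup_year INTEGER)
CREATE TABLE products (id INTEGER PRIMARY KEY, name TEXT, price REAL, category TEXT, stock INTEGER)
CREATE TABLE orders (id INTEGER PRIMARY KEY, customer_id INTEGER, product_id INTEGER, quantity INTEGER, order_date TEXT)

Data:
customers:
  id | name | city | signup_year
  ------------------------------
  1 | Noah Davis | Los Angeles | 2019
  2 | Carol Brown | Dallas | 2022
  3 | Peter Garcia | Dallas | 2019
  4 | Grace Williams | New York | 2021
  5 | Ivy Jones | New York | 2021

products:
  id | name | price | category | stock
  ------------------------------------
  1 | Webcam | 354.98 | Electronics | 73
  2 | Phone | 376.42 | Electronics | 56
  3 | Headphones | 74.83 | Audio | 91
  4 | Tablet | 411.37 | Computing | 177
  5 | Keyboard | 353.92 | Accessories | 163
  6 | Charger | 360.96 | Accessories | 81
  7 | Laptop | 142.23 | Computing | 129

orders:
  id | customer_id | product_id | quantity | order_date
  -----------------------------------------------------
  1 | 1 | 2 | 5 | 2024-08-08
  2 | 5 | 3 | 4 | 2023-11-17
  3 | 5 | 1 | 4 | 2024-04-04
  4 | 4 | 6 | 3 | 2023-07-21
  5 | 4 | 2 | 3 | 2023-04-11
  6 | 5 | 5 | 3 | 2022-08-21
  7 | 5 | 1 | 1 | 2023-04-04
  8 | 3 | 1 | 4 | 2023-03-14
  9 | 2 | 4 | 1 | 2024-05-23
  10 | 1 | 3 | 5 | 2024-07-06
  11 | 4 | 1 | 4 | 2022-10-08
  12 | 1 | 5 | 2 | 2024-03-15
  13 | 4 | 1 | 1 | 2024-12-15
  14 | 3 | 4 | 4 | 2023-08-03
SELECT DISTINCT category FROM products ORDER BY category

Execution result:
category
Accessories
Audio
Computing
Electronics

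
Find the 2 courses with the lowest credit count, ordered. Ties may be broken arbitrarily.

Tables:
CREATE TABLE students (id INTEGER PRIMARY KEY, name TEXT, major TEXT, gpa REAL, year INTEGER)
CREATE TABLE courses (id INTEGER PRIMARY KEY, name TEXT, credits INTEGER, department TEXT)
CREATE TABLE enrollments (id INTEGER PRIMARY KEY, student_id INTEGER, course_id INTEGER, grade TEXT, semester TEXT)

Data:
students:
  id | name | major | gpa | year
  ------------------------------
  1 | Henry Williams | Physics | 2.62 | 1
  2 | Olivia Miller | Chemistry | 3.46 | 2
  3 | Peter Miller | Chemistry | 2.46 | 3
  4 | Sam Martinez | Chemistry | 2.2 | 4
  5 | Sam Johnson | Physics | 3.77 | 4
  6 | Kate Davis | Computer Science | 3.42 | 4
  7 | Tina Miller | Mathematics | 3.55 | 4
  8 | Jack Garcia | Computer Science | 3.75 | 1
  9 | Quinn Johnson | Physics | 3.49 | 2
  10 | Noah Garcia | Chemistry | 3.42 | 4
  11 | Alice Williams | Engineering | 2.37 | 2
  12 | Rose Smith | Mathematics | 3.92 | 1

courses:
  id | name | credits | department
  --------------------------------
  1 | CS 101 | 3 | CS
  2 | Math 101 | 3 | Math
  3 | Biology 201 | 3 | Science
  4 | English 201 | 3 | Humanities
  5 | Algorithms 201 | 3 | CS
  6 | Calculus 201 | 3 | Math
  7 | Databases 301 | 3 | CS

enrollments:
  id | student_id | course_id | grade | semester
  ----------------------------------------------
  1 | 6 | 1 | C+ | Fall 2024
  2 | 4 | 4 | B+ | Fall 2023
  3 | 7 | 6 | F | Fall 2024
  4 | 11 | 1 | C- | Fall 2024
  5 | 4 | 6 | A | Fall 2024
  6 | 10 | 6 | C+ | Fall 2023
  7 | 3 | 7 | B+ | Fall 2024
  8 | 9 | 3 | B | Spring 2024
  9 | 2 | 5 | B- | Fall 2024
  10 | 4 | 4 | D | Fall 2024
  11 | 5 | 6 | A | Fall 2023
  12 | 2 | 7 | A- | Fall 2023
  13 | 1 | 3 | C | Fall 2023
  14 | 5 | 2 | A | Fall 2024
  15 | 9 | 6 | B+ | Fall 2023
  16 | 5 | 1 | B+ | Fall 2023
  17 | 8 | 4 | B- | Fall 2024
SELECT name, credits FROM courses ORDER BY credits ASC LIMIT 2

Execution result:
name | credits
CS 101 | 3
Math 101 | 3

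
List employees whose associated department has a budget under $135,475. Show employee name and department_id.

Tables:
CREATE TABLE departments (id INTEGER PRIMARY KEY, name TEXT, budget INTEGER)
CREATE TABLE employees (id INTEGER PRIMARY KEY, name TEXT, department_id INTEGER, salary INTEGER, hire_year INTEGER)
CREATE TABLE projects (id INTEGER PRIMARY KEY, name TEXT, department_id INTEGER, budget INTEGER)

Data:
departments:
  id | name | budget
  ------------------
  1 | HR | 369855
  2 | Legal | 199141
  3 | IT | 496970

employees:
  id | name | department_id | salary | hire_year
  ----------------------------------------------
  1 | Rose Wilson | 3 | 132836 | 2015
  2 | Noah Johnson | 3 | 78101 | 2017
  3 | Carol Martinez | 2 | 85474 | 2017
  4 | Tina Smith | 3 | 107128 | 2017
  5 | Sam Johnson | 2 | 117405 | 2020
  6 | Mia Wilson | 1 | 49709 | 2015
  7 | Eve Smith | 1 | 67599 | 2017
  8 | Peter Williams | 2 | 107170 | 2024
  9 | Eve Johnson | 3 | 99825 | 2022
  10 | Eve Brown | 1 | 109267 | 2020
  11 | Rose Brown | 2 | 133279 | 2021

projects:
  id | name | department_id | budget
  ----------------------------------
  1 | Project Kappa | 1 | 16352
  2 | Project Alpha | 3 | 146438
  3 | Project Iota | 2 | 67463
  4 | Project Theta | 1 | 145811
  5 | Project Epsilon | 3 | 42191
SELECT name, department_id FROM employees WHERE department_id IN (SELECT id FROM departments WHERE budget < 135475)

Execution result:
(no rows)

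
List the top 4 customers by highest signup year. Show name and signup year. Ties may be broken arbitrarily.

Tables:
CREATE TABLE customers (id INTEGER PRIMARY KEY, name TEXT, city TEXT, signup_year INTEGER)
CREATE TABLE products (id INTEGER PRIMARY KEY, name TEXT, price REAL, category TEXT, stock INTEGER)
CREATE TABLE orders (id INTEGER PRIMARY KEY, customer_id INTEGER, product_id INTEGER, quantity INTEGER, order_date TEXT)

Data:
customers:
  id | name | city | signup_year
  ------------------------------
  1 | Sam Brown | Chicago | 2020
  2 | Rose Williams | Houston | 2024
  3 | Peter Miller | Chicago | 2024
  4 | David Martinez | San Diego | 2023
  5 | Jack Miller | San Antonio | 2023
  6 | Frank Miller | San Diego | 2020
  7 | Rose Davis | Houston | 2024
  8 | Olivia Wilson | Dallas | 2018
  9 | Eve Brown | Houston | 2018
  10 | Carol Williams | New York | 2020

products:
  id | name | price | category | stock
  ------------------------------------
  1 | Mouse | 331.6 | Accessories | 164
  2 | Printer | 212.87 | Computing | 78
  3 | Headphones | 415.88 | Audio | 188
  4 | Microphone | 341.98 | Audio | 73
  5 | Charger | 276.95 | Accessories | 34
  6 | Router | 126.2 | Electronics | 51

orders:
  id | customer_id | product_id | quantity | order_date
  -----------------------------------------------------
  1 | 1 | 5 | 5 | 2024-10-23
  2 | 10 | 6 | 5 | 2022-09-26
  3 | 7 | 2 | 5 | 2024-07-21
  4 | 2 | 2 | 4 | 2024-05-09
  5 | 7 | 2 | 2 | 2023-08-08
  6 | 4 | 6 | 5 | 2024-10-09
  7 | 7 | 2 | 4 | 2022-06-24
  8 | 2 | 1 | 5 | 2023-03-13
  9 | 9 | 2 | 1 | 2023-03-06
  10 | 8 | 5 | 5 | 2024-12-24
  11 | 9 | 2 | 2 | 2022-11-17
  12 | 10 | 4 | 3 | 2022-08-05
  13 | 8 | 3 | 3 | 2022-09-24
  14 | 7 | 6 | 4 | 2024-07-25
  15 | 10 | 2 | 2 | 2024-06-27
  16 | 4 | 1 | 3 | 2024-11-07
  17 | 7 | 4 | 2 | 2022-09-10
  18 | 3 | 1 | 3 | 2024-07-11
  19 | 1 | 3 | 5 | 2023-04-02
SELECT name, signup_year FROM customers ORDER BY signup_year DESC LIMIT 4

Execution result:
name | signup_year
Rose Williams | 2024
Peter Miller | 2024
Rose Davis | 2024
David Martinez | 2023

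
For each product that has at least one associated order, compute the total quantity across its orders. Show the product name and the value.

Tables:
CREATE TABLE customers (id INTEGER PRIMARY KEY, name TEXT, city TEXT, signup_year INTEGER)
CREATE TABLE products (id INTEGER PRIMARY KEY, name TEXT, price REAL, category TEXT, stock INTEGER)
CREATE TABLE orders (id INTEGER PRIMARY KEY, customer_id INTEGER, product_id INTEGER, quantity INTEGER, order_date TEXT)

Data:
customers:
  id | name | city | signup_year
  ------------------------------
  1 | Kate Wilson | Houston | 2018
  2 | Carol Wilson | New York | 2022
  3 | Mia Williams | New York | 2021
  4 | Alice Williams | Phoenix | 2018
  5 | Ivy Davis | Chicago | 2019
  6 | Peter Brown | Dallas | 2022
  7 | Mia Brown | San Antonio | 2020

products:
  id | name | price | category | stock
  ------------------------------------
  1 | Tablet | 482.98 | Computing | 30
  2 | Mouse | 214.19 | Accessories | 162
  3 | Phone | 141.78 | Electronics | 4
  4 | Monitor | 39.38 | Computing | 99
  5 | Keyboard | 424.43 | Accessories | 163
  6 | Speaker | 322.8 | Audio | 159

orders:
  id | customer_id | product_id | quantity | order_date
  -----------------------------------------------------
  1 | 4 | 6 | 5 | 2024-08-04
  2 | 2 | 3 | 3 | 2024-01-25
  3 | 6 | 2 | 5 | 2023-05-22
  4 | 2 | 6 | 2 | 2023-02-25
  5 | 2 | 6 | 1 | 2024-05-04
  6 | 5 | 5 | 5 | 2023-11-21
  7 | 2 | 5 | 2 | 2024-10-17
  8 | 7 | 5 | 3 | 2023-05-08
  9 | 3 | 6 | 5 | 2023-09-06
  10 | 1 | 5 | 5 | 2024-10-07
SELECT p.name, SUM(c.quantity) AS sum_quantity FROM orders c JOIN products p ON c.product_id = p.id GROUP BY p.id, p.name

Execution result:
name | sum_quantity
Mouse | 5
Phone | 3
Keyboard | 15
Speaker | 13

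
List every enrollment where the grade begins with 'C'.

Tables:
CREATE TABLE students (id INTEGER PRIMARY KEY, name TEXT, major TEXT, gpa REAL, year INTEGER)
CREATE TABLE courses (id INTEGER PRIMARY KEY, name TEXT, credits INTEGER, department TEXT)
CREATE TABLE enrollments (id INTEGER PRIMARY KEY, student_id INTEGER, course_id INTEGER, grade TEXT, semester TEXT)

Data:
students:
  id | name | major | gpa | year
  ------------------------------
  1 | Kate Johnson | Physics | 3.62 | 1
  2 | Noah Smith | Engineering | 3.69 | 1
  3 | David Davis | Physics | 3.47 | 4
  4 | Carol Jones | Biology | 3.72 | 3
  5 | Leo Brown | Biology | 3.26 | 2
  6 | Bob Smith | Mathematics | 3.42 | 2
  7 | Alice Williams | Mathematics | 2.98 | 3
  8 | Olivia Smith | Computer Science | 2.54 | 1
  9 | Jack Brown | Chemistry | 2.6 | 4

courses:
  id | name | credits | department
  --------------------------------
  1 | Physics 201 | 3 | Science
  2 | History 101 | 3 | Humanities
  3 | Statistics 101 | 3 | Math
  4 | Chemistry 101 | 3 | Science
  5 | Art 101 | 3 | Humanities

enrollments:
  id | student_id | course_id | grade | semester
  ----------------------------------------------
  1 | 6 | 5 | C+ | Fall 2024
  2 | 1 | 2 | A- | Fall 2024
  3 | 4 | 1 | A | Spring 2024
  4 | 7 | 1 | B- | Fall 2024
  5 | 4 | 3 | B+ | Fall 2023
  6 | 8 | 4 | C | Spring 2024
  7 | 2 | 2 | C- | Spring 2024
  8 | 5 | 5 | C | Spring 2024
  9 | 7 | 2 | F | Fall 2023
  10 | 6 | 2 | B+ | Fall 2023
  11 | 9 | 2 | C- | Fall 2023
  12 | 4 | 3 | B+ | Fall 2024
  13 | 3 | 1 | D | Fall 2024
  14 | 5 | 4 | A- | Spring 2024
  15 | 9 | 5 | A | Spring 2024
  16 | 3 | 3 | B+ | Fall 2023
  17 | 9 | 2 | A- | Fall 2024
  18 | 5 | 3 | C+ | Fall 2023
SELECT id, grade FROM enrollments WHERE grade LIKE 'C%'

Execution result:
id | grade
1 | C+
6 | C
7 | C-
8 | C
11 | C-
18 | C+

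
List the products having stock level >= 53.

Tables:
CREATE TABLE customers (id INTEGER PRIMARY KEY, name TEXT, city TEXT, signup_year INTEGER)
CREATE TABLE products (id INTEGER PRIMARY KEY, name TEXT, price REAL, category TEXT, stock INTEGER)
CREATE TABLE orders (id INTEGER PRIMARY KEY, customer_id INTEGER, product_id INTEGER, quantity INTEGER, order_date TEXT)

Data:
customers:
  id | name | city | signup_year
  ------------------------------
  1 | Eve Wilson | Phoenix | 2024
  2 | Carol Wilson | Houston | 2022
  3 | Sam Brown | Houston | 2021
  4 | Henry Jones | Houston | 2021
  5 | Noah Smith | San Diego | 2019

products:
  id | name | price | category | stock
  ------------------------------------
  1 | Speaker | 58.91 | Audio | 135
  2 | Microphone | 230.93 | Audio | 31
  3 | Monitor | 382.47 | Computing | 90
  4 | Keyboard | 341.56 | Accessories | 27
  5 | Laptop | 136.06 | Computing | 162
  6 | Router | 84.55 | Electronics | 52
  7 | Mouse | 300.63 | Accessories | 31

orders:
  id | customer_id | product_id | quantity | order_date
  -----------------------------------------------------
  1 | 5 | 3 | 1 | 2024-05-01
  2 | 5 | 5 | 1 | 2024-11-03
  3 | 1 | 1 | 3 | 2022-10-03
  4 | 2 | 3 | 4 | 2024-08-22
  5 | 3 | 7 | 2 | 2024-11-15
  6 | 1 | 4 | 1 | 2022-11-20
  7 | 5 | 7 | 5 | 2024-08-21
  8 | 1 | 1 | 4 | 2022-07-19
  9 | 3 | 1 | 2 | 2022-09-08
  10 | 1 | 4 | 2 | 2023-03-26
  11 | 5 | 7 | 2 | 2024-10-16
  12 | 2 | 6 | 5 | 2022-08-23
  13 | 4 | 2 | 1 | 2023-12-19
SELECT name, stock FROM products WHERE stock >= 53

Execution result:
name | stock
Speaker | 135
Monitor | 90
Laptop | 162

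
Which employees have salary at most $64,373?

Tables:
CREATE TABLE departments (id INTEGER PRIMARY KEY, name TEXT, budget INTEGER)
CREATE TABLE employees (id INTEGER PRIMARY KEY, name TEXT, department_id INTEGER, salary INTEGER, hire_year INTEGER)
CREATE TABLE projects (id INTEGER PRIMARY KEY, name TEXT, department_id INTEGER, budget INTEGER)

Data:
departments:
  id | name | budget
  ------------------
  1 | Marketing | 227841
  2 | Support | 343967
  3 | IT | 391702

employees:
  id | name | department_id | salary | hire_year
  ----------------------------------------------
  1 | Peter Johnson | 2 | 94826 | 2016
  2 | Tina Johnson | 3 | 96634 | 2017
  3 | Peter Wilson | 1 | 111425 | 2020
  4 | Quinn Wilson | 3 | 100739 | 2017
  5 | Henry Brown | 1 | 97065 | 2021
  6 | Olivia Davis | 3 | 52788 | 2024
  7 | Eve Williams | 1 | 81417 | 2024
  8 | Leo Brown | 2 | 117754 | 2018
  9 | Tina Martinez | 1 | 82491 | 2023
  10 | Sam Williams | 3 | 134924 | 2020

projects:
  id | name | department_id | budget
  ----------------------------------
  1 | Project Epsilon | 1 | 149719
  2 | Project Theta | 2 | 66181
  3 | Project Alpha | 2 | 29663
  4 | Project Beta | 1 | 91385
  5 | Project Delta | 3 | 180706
SELECT name, salary FROM employees WHERE salary <= 64373

Execution result:
name | salary
Olivia Davis | 52788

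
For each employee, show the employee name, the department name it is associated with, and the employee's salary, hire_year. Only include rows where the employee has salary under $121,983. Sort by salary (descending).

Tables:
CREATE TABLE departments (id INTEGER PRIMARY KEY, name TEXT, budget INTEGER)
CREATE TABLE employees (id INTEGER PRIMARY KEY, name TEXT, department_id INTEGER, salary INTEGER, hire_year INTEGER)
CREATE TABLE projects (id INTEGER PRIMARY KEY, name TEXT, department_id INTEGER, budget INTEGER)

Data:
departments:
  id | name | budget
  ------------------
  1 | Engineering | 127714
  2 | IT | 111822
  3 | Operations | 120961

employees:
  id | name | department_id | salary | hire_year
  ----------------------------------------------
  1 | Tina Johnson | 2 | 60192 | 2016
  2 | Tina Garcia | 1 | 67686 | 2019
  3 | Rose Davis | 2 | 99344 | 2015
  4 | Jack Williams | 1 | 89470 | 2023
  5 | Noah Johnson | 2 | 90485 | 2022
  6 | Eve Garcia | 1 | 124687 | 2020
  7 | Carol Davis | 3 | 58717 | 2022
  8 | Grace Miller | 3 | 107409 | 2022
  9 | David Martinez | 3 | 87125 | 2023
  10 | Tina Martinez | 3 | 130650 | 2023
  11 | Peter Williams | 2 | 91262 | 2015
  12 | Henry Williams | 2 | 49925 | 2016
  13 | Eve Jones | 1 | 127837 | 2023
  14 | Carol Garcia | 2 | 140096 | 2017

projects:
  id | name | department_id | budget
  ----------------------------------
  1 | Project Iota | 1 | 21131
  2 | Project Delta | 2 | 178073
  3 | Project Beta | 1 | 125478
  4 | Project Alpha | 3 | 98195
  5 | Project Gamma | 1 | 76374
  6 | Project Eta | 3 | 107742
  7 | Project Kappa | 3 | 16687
SELECT c.name, p.name AS department, c.salary, c.hire_year FROM employees c JOIN departments p ON c.department_id = p.id WHERE c.salary < 121983 ORDER BY c.salary DESC

Execution result:
name | department | salary | hire_year
Grace Miller | Operations | 107409 | 2022
Rose Davis | IT | 99344 | 2015
Peter Williams | IT | 91262 | 2015
Noah Johnson | IT | 90485 | 2022
Jack Williams | Engineering | 89470 | 2023
David Martinez | Operations | 87125 | 2023
Tina Garcia | Engineering | 67686 | 2019
Tina Johnson | IT | 60192 | 2016
Carol Davis | Operations | 58717 | 2022
Henry Williams | IT | 49925 | 2016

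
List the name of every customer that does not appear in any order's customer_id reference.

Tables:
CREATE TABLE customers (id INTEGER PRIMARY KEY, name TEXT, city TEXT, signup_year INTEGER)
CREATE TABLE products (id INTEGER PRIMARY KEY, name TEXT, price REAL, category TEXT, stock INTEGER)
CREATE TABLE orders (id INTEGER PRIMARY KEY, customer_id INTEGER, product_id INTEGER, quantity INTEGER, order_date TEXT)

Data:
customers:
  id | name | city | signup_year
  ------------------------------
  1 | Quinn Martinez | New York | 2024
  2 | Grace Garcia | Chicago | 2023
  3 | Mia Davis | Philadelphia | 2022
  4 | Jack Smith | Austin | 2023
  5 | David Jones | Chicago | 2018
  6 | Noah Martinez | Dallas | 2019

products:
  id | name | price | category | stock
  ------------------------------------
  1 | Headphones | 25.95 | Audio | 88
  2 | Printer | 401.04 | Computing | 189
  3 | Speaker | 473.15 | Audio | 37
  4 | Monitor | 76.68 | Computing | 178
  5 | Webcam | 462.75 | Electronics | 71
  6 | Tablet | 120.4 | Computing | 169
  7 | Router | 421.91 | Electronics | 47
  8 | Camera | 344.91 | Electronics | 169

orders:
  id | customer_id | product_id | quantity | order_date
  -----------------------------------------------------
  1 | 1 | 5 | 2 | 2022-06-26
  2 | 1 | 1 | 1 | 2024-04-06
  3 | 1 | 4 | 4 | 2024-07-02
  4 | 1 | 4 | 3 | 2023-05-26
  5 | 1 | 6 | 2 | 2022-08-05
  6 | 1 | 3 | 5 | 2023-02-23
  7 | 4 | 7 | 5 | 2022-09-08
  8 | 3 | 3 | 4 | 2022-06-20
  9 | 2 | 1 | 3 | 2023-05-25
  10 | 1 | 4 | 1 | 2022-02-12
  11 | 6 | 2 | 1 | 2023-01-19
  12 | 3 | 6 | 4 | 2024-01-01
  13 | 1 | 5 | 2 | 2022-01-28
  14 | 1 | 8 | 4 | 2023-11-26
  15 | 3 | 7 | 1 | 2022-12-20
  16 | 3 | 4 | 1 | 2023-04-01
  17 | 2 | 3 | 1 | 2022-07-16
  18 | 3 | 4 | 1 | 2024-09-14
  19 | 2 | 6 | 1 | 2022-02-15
SELECT p.name FROM customers p LEFT JOIN orders c ON c.customer_id = p.id WHERE c.id IS NULL

Execution result:
David Jones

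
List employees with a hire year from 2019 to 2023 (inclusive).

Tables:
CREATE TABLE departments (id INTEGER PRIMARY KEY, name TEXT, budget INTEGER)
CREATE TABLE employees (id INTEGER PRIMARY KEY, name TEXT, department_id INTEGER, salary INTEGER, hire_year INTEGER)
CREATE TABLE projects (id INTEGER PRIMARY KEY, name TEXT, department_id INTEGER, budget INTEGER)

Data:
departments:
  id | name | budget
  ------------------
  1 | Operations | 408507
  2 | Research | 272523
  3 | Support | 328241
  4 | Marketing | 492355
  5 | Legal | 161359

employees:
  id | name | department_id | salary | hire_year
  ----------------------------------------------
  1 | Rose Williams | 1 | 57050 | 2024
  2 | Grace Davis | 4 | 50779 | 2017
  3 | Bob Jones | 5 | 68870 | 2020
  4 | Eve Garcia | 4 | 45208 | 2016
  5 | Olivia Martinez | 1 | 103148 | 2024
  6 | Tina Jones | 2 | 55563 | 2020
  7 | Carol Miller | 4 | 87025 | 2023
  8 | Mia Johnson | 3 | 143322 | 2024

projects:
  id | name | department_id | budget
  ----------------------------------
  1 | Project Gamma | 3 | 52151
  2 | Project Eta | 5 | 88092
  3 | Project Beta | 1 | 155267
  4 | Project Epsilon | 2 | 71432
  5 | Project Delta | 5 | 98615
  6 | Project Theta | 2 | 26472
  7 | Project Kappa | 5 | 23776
SELECT name, hire_year FROM employees WHERE hire_year BETWEEN 2019 AND 2023

Execution result:
name | hire_year
Bob Jones | 2020
Tina Jones | 2020
Carol Miller | 2023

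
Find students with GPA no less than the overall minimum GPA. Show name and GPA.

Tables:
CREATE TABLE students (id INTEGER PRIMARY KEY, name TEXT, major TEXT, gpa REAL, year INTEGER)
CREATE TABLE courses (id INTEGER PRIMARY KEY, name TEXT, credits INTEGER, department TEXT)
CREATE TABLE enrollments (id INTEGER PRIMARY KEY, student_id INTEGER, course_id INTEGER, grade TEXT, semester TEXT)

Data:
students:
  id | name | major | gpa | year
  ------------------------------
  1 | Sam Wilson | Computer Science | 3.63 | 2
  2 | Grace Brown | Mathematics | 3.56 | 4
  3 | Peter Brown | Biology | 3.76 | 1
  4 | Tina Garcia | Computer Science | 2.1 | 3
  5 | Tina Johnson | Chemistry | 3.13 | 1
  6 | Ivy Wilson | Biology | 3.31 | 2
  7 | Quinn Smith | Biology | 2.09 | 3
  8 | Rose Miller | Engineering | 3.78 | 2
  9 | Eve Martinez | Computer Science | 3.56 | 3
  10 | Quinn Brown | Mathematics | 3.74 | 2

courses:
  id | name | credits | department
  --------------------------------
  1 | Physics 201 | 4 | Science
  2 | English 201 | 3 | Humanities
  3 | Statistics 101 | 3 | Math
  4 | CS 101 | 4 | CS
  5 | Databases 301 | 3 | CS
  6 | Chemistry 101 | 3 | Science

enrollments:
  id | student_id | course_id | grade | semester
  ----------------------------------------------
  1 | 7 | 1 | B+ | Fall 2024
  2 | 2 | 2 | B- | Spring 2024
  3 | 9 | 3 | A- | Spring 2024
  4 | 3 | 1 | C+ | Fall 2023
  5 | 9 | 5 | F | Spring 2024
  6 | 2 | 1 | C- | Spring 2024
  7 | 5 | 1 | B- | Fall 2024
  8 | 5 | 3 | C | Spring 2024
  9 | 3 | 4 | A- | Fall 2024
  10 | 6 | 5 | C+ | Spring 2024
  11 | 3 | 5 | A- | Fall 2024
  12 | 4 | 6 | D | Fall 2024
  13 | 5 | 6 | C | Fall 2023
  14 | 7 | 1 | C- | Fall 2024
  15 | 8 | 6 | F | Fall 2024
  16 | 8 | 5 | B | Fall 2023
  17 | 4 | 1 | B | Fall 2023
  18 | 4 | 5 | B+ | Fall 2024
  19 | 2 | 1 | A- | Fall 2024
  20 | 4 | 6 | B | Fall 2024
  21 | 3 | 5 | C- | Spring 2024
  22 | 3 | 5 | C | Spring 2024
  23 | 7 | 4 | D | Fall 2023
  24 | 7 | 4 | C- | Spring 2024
SELECT name, gpa FROM students WHERE gpa >= (SELECT MIN(gpa) FROM students)

Execution result:
name | gpa
Sam Wilson | 3.63
Grace Brown | 3.56
Peter Brown | 3.76
Tina Garcia | 2.10
Tina Johnson | 3.13
Ivy Wilson | 3.31
Quinn Smith | 2.09
Rose Miller | 3.78
Eve Martinez | 3.56
Quinn Brown | 3.74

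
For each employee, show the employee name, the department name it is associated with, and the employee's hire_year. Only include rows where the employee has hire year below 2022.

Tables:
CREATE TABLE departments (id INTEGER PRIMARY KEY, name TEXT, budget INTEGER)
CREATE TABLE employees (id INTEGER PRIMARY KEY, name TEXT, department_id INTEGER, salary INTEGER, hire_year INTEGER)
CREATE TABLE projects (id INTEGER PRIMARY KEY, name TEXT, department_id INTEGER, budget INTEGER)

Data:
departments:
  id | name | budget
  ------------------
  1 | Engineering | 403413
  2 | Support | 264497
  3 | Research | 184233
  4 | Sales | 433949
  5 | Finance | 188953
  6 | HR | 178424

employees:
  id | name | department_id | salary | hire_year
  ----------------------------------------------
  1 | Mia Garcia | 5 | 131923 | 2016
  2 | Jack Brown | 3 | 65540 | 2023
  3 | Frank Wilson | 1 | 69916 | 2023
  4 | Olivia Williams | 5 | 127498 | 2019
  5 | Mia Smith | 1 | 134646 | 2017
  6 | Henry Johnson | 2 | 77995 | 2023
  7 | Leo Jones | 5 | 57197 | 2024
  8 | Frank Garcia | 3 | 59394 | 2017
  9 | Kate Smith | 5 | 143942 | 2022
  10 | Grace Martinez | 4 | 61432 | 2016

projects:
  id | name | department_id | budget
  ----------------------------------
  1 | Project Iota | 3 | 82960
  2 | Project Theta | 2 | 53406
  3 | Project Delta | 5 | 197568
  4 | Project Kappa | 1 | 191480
SELECT c.name, p.name AS department, c.hire_year FROM employees c JOIN departments p ON c.department_id = p.id WHERE c.hire_year < 2022

Execution result:
name | department | hire_year
Mia Garcia | Finance | 2016
Olivia Williams | Finance | 2019
Mia Smith | Engineering | 2017
Frank Garcia | Research | 2017
Grace Martinez | Sales | 2016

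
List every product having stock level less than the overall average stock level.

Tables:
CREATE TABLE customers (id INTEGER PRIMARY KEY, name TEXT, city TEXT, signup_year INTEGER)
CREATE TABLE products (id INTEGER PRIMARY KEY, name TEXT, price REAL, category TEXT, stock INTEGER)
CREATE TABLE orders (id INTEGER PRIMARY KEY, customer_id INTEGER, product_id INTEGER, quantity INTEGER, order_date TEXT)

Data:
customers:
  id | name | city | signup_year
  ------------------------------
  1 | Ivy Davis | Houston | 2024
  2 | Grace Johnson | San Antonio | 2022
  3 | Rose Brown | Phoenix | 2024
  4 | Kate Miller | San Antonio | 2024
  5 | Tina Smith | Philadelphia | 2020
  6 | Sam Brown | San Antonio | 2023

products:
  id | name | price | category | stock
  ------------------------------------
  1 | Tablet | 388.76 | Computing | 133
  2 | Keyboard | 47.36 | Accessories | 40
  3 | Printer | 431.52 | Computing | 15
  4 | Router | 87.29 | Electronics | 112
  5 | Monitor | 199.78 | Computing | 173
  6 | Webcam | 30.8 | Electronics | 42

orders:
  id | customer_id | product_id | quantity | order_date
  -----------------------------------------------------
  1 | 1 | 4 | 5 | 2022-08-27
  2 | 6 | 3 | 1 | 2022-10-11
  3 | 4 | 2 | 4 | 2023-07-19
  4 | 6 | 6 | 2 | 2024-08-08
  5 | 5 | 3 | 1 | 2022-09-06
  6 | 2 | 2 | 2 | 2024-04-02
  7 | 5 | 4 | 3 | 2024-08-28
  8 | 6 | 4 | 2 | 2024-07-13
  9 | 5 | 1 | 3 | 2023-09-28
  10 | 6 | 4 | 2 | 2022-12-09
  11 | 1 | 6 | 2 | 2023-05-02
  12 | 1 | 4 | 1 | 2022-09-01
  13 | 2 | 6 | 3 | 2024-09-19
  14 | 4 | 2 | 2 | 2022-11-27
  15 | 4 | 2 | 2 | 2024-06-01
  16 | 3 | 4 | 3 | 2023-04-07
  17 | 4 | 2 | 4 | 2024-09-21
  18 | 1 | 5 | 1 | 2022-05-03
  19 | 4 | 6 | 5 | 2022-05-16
SELECT name, stock FROM products WHERE stock < (SELECT AVG(stock) FROM products)

Execution result:
name | stock
Keyboard | 40
Printer | 15
Webcam | 42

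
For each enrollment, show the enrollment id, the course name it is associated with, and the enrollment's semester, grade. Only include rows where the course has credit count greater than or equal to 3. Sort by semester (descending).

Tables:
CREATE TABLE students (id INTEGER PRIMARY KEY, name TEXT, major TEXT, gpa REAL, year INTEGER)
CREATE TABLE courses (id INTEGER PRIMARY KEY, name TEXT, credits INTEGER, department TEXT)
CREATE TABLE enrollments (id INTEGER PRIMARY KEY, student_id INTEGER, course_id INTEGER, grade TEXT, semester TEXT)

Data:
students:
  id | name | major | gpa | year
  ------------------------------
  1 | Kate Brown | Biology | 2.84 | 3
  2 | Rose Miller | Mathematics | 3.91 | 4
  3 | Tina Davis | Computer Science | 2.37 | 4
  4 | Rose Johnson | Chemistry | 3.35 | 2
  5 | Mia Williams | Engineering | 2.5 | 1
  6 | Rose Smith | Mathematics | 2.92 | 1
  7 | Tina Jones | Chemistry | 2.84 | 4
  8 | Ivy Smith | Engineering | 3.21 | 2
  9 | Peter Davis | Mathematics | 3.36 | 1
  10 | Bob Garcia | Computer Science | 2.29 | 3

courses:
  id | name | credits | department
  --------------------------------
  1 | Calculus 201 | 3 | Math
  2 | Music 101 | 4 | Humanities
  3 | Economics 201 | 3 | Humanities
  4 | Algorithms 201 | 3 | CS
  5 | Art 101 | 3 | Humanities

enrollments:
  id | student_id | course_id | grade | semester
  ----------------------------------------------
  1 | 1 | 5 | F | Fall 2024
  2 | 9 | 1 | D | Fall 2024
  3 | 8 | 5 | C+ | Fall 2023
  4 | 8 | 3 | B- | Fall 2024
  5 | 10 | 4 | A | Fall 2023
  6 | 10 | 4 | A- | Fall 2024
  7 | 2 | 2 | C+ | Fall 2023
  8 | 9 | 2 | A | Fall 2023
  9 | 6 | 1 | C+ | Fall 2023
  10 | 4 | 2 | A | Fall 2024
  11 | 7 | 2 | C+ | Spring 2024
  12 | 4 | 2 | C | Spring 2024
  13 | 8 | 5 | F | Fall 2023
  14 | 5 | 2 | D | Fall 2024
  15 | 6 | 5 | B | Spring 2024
SELECT c.id, p.name AS course, c.semester, c.grade FROM enrollments c JOIN courses p ON c.course_id = p.id WHERE p.credits >= 3 ORDER BY c.semester DESC

Execution result:
id | course | semester | grade
11 | Music 101 | Spring 2024 | C+
12 | Music 101 | Spring 2024 | C
15 | Art 101 | Spring 2024 | B
1 | Art 101 | Fall 2024 | F
2 | Calculus 201 | Fall 2024 | D
4 | Economics 201 | Fall 2024 | B-
6 | Algorithms 201 | Fall 2024 | A-
10 | Music 101 | Fall 2024 | A
14 | Music 101 | Fall 2024 | D
3 | Art 101 | Fall 2023 | C+
5 | Algorithms 201 | Fall 2023 | A
7 | Music 101 | Fall 2023 | C+
8 | Music 101 | Fall 2023 | A
9 | Calculus 201 | Fall 2023 | C+
13 | Art 101 | Fall 2023 | F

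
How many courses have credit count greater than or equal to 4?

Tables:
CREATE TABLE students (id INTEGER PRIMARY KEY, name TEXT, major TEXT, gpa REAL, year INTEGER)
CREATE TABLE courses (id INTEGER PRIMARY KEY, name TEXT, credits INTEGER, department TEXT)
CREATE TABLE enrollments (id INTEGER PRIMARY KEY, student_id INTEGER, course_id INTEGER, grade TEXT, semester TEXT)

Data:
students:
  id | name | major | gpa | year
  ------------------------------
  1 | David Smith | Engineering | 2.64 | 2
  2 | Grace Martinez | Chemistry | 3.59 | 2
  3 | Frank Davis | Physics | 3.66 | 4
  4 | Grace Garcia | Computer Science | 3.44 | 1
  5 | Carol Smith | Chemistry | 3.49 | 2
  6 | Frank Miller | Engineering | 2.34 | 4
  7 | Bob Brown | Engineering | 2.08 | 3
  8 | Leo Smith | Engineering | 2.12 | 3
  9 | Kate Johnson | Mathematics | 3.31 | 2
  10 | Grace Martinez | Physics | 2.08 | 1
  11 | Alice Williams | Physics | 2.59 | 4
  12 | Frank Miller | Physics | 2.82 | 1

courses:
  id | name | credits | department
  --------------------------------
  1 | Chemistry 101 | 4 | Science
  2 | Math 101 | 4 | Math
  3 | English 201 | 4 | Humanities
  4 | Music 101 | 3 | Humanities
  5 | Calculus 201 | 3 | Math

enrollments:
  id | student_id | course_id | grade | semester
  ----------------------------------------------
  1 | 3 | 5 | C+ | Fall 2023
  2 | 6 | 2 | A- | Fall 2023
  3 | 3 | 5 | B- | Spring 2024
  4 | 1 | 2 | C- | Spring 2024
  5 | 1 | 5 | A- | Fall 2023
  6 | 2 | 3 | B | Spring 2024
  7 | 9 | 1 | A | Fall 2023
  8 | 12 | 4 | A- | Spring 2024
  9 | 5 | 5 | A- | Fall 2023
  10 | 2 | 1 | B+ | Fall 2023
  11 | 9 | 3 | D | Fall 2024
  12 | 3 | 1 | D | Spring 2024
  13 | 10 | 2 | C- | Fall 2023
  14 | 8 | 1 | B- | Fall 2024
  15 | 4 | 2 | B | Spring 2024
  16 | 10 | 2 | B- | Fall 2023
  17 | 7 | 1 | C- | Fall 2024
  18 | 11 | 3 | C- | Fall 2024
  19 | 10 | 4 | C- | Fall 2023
SELECT COUNT(*) FROM courses WHERE credits >= 4

Execution result:
3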